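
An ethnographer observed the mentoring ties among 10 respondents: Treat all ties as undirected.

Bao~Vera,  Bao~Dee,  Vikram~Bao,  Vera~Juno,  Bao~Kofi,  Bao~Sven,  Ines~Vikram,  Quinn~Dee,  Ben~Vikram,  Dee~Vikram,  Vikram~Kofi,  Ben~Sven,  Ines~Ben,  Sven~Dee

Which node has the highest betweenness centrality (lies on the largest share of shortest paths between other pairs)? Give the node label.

Unnormalized betweenness of each node: Bao:49/3, Ben:4/3, Dee:25/3, Ines:0, Juno:0, Kofi:0, Quinn:0, Sven:5/2, Vera:8, Vikram:21/2.
Bao has the largest value, 49/3, making it the main broker — the node through which the most shortest paths run.

Bao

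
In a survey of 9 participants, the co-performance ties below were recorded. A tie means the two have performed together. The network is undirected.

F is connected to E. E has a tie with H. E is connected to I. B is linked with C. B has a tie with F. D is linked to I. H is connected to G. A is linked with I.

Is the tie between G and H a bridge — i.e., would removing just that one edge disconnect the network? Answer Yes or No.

Yes

Without the G–H edge there is no alternate route between G and H, so the network disconnects. It is a bridge.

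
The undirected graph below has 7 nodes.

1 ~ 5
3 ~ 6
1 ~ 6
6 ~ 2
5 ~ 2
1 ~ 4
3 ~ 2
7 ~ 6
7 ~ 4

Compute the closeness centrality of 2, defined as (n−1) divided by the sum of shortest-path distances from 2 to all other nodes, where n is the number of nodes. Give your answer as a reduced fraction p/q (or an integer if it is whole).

3/5

Distances from 2: 1:2, 3:1, 4:3, 5:1, 6:1, 7:2. Sum = 10.
n = 7, so closeness = 6/10 = 3/5.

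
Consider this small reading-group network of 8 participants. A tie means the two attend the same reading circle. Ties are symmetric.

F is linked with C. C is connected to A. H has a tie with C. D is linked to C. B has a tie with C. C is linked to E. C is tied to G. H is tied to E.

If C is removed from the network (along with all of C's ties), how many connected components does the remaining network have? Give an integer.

6

Without C, the remaining ties split the others into: {A}; {B}; {F}; {G}; {E, H}; {D}.
That's 6 separate components.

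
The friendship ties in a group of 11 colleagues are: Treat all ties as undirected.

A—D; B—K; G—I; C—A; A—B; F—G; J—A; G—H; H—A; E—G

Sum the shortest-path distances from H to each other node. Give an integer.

Distances from H: A:1, B:2, C:2, D:2, E:2, F:2, G:1, I:2, J:2, K:3.
Sum = 1 + 2 + 2 + 2 + 2 + 2 + 1 + 2 + 2 + 3 = 19.

19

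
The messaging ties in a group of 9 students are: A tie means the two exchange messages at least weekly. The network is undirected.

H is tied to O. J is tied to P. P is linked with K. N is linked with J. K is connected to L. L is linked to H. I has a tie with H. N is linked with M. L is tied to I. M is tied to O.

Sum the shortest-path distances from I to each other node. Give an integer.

20

Distances from I: H:1, J:4, K:2, L:1, M:3, N:4, O:2, P:3.
Sum = 1 + 4 + 2 + 1 + 3 + 4 + 2 + 3 = 20.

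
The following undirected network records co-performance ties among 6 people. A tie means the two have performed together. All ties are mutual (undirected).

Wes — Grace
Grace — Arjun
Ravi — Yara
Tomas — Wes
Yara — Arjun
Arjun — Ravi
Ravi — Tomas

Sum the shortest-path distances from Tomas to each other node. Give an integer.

8

Distances from Tomas: Arjun:2, Grace:2, Ravi:1, Wes:1, Yara:2.
Sum = 2 + 2 + 1 + 1 + 2 = 8.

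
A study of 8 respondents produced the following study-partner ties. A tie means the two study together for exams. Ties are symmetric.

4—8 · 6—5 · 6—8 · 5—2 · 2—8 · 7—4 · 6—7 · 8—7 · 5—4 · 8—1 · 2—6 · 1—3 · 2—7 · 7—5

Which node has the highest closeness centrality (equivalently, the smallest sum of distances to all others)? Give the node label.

8

Farness (sum of distances to all others) for each node — 1:13, 2:11, 3:19, 4:12, 5:13, 6:11, 7:10, 8:9.
The smallest farness is 9, for 8, so 8 has the highest closeness.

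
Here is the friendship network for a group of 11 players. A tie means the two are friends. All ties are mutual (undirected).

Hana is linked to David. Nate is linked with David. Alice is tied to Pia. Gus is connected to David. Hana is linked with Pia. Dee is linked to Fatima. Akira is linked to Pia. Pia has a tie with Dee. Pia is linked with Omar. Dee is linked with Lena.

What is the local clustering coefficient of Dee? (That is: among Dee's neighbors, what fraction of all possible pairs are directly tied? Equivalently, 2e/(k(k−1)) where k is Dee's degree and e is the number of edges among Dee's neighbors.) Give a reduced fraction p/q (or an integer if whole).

0

Dee's neighbors: Fatima, Lena, and Pia (k = 3).
Possible neighbor pairs: C(3,2) = 3. Edges among them: none → e = 0.
Clustering(Dee) = 0/3 = 0.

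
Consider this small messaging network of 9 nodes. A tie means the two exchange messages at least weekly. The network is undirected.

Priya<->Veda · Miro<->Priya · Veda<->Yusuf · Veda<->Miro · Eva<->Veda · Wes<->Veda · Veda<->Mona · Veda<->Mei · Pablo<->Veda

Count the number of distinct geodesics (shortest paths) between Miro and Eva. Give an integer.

1

The shortest distance is 2, and the only length-2 path is Miro–Veda–Eva. So there is exactly 1 shortest path.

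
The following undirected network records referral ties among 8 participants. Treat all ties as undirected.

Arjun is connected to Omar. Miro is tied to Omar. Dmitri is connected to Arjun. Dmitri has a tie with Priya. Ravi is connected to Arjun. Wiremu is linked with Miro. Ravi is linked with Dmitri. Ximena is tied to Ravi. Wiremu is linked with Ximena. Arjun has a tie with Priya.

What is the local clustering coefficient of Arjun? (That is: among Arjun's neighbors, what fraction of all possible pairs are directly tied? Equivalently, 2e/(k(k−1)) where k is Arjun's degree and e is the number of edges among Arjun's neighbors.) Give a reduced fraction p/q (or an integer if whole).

Arjun's neighbors: Dmitri, Omar, Priya, and Ravi (k = 4).
Possible neighbor pairs: C(4,2) = 6. Edges among them: Dmitri–Priya, Dmitri–Ravi → e = 2.
Clustering(Arjun) = 2/6 = 1/3.

1/3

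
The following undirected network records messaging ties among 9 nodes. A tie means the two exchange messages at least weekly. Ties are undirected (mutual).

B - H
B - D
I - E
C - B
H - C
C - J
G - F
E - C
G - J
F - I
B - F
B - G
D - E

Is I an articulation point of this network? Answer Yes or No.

Even without I, every remaining node can still reach every other (the residual graph is connected), so I is not a cut vertex.

No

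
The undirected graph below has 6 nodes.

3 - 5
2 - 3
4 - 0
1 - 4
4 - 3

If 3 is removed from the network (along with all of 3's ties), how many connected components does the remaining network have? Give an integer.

3

Without 3, the remaining ties split the others into: {5}; {2}; {0, 1, 4}.
That's 3 separate components.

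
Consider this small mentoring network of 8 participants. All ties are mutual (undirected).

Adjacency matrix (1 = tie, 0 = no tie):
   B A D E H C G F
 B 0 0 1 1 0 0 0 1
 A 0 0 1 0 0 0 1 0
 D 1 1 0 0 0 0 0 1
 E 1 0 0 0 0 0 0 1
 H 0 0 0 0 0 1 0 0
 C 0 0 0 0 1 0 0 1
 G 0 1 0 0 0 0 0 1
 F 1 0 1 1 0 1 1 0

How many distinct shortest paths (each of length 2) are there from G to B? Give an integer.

1

The shortest distance is 2, and the only length-2 path is G–F–B. So there is exactly 1 shortest path.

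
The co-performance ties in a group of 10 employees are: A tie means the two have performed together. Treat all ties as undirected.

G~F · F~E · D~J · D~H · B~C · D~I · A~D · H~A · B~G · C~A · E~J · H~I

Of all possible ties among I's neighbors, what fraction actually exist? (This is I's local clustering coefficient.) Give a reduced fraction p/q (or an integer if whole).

I's neighbors: D and H (k = 2).
Possible neighbor pairs: C(2,2) = 1. Edges among them: D–H → e = 1.
Clustering(I) = 1/1.

1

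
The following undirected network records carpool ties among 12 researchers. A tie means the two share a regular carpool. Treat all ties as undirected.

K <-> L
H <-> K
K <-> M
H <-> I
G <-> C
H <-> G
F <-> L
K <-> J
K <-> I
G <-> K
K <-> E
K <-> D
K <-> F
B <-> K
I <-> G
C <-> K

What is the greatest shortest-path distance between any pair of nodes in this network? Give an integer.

Eccentricity of each node (its greatest distance to any other): B:2, C:2, D:2, E:2, F:2, G:2, H:2, I:2, J:2, K:1, L:2, M:2.
The maximum eccentricity is 2, realized for instance by the pair I–B via I – K – B. So the diameter is 2.

2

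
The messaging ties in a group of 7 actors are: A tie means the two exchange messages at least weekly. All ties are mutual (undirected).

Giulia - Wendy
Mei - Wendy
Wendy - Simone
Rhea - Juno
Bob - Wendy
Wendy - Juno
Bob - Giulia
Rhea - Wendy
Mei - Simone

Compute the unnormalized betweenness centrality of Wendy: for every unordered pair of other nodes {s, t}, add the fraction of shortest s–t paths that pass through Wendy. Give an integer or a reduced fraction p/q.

12

Pairs whose geodesics pass through Wendy — Simone–Rhea: 1; Simone–Bob: 1; Simone–Giulia: 1; Simone–Juno: 1; Mei–Rhea: 1; Mei–Bob: 1; Mei–Giulia: 1; Mei–Juno: 1; Rhea–Bob: 1; Rhea–Giulia: 1; Bob–Juno: 1; Giulia–Juno: 1.
All other pairs contribute 0.
Summing the contributions gives betweenness(Wendy) = 12.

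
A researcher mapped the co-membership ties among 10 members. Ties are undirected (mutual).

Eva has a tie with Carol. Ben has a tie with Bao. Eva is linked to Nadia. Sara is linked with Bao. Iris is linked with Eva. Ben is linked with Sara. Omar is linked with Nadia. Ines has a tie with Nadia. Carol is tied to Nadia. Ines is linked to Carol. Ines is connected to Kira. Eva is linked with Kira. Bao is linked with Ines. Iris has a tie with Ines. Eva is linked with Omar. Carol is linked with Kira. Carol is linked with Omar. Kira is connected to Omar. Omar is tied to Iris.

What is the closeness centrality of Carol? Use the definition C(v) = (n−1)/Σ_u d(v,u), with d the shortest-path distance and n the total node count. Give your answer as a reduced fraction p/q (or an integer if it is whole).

3/5

Distances from Carol: Bao:2, Ben:3, Eva:1, Ines:1, Iris:2, Kira:1, Nadia:1, Omar:1, Sara:3. Sum = 15.
n = 10, so closeness = 9/15 = 3/5.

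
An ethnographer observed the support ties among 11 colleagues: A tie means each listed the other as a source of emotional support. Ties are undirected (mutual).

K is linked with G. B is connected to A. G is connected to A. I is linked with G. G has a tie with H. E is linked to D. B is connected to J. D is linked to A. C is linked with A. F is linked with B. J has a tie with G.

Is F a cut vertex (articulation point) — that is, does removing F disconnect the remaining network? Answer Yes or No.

Even without F, every remaining node can still reach every other (the residual graph is connected), so F is not a cut vertex.

No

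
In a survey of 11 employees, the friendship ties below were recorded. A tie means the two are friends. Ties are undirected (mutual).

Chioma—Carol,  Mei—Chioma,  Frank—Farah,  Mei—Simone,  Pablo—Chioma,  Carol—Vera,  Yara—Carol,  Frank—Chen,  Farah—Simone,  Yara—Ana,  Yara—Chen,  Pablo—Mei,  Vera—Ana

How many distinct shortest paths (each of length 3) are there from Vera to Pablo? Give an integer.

1

The shortest distance is 3, and the only length-3 path is Vera–Carol–Chioma–Pablo. So there is exactly 1 shortest path.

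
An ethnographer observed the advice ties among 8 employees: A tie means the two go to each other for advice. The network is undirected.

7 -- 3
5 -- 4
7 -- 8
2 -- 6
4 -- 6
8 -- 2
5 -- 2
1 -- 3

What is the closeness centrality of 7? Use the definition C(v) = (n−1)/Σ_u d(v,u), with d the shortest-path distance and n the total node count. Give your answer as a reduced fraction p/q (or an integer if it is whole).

Distances from 7: 1:2, 2:2, 3:1, 4:4, 5:3, 6:3, 8:1. Sum = 16.
n = 8, so closeness = 7/16.

7/16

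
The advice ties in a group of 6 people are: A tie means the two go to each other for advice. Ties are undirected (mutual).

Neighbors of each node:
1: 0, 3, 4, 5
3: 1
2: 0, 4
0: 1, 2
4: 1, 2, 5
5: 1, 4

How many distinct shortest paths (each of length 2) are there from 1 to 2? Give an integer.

2

The shortest distance is 2. The length-2 paths are: 1–0–2; 1–4–2.
That gives 2 distinct shortest paths.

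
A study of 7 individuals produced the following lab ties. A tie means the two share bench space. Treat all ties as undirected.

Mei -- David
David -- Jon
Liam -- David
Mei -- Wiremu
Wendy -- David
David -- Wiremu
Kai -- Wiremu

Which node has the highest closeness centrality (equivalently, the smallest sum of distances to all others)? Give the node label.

Farness (sum of distances to all others) for each node — David:7, Jon:12, Kai:14, Liam:12, Mei:10, Wendy:12, Wiremu:9.
The smallest farness is 7, for David, so David has the highest closeness.

David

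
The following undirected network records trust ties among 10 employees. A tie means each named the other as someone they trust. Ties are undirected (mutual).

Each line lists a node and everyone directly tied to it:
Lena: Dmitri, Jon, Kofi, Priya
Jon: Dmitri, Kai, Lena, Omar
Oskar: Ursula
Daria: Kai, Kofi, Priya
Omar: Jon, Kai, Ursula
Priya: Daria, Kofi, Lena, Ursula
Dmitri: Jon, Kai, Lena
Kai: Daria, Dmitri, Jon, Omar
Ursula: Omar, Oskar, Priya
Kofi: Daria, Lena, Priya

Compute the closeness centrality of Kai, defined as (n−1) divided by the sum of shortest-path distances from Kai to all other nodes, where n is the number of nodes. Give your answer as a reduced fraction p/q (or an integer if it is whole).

Distances from Kai: Daria:1, Dmitri:1, Jon:1, Kofi:2, Lena:2, Omar:1, Oskar:3, Priya:2, Ursula:2. Sum = 15.
n = 10, so closeness = 9/15 = 3/5.

3/5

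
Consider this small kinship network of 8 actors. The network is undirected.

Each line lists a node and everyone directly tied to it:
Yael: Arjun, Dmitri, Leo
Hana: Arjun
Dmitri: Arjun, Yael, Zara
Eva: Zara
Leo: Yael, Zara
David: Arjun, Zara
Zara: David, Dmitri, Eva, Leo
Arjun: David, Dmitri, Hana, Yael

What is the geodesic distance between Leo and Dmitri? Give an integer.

One shortest route is Leo – Zara – Dmitri, which uses 2 edges, and Leo and Dmitri are not directly tied, so nothing shorter exists. So d(Leo,Dmitri) = 2.

2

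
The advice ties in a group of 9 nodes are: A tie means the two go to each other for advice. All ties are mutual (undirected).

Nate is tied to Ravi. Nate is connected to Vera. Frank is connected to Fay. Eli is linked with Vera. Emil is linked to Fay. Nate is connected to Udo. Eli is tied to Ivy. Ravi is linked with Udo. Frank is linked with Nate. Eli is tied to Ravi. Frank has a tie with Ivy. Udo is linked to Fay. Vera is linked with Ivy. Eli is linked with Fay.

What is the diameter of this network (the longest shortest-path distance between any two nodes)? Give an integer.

Eccentricity of each node (its greatest distance to any other): Eli:2, Emil:3, Fay:2, Frank:2, Ivy:3, Nate:3, Ravi:3, Udo:3, Vera:3.
The maximum eccentricity is 3, realized for instance by the pair Udo–Ivy via Udo – Nate – Frank – Ivy. So the diameter is 3.

3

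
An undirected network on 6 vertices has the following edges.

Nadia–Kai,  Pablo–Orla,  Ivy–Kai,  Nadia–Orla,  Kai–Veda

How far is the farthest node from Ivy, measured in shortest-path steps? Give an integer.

Distances from Ivy: Kai:1, Nadia:2, Orla:3, Pablo:4, Veda:2.
The largest is 4 (to Pablo), so the eccentricity of Ivy is 4.

4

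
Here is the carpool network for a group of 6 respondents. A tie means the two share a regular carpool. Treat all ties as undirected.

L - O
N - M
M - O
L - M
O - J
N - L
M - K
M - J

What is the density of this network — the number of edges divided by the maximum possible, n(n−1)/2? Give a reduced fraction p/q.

8/15

There are 8 edges and 6 nodes, so the maximum possible is C(6,2) = 15.
Density = 8/15.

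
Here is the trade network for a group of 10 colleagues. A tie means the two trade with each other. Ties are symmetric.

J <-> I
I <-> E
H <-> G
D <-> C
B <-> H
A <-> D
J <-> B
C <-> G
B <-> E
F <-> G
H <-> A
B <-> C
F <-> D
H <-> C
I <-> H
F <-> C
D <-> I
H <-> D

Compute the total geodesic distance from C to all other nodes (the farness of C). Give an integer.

13

Distances from C: A:2, B:1, D:1, E:2, F:1, G:1, H:1, I:2, J:2.
Sum = 2 + 1 + 1 + 2 + 1 + 1 + 1 + 2 + 2 = 13.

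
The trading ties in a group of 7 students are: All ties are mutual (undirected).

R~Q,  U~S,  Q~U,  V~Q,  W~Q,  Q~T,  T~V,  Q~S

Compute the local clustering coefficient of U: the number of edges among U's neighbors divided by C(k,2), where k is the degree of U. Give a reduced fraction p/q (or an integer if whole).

U's neighbors: Q and S (k = 2).
Possible neighbor pairs: C(2,2) = 1. Edges among them: Q–S → e = 1.
Clustering(U) = 1/1.

1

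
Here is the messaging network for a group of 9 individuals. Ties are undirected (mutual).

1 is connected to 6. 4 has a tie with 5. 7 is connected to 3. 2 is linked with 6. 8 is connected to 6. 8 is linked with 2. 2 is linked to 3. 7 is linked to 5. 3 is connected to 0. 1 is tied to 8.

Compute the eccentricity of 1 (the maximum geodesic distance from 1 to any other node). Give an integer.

Distances from 1: 0:4, 2:2, 3:3, 4:6, 5:5, 6:1, 7:4, 8:1.
The largest is 6 (to 4), so the eccentricity of 1 is 6.

6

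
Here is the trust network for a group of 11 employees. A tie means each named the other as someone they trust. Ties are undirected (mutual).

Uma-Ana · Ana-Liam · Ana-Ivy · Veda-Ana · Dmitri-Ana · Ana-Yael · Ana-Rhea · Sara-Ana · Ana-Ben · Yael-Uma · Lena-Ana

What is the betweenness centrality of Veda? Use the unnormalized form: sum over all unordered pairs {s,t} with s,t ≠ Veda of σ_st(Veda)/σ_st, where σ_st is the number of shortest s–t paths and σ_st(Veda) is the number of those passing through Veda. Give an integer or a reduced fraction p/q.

No shortest path between any pair of other nodes passes through Veda.
Summing the contributions gives betweenness(Veda) = 0.

0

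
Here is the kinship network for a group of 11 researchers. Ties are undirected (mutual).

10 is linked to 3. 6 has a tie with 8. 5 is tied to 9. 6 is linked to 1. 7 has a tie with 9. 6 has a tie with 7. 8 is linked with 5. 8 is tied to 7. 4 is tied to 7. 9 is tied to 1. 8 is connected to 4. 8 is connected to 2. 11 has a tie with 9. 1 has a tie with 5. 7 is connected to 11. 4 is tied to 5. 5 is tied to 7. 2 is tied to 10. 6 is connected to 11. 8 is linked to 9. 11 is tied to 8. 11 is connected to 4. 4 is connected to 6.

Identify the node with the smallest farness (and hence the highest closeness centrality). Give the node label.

Farness (sum of distances to all others) for each node — 1:23, 2:19, 3:35, 4:18, 5:18, 6:18, 7:17, 8:14, 9:18, 10:26, 11:18.
The smallest farness is 14, for 8, so 8 has the highest closeness.

8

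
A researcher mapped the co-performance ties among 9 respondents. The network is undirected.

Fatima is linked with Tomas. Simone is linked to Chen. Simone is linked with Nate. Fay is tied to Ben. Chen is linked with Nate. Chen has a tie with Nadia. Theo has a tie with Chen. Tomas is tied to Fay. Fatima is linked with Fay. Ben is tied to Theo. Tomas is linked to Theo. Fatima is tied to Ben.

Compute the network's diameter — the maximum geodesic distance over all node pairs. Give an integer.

4

Eccentricity of each node (its greatest distance to any other): Ben:3, Chen:3, Fatima:4, Fay:4, Nadia:4, Nate:4, Simone:4, Theo:2, Tomas:3.
The maximum eccentricity is 4, realized for instance by the pair Nate–Fay via Nate – Chen – Theo – Ben – Fay. So the diameter is 4.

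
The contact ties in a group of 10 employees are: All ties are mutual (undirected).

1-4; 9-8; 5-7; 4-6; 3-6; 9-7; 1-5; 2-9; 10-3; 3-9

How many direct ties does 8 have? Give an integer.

8 is directly tied to 9. That is 1 neighbor, so the degree of 8 is 1.

1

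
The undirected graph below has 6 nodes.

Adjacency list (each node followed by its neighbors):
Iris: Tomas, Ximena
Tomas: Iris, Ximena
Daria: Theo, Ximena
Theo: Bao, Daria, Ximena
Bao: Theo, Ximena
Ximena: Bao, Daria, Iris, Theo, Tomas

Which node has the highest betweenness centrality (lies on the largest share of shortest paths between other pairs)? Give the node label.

Unnormalized betweenness of each node: Bao:0, Daria:0, Iris:0, Theo:1/2, Tomas:0, Ximena:13/2.
Ximena has the largest value, 13/2, making it the main broker — the node through which the most shortest paths run.

Ximena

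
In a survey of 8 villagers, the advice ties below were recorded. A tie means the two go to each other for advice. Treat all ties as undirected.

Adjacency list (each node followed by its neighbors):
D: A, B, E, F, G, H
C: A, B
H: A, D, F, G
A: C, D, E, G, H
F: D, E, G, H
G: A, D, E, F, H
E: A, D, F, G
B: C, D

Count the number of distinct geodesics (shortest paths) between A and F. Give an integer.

The shortest distance is 2. The length-2 paths are: A–H–F; A–E–F; A–D–F; A–G–F.
That gives 4 distinct shortest paths.

4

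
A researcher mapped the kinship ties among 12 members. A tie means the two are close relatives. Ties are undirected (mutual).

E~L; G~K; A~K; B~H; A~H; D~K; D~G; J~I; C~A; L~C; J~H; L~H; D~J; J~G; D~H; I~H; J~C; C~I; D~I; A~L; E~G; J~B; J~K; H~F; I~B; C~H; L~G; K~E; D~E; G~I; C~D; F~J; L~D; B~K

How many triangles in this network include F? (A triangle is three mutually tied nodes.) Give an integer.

F's neighbors: H and J.
Neighbor pairs that are themselves tied: F–H–J. Each forms one triangle with F, for 1 in total.

1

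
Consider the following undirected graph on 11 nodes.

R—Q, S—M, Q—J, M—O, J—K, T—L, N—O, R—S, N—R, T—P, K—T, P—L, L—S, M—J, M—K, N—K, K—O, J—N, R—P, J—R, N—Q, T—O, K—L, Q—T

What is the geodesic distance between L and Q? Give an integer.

One shortest route is L – T – Q, which uses 2 edges, and L and Q are not directly tied, so nothing shorter exists. So d(L,Q) = 2.

2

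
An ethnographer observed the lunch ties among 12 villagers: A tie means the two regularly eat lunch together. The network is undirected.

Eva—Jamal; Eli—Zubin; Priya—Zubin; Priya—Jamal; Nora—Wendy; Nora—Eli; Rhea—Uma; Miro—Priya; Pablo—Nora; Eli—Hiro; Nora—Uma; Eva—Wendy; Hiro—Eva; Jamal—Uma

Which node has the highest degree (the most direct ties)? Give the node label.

Nora

Degrees — Eli:3, Eva:3, Hiro:2, Jamal:3, Miro:1, Nora:4, Pablo:1, Priya:3, Rhea:1, Uma:3, Wendy:2, Zubin:2.
The maximum is 4, attained only by Nora.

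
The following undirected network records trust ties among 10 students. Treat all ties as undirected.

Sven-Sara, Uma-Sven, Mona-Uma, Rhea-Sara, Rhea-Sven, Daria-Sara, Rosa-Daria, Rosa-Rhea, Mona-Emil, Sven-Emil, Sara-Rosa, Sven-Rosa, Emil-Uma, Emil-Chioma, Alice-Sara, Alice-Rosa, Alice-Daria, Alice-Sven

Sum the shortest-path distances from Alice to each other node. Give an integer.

16

Distances from Alice: Chioma:3, Daria:1, Emil:2, Mona:3, Rhea:2, Rosa:1, Sara:1, Sven:1, Uma:2.
Sum = 3 + 1 + 2 + 3 + 2 + 1 + 1 + 1 + 2 = 16.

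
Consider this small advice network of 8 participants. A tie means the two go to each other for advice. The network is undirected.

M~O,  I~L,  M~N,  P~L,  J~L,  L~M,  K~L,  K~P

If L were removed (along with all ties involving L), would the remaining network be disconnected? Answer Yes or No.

Removing L leaves {K and P} with no path to {M, N, and O}, so the network splits into 4 components. L is a cut vertex.

Yes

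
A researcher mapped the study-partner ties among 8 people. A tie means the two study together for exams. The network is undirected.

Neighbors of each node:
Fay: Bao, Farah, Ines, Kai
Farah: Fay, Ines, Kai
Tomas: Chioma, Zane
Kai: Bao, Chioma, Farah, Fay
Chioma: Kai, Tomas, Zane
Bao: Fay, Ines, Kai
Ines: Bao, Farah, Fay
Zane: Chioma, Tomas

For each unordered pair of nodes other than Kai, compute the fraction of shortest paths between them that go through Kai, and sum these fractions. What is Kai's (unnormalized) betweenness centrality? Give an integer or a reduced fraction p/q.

37/3

Pairs whose geodesics pass through Kai — Tomas–Farah: 1; Tomas–Ines: 3/3; Tomas–Bao: 1; Tomas–Fay: 1; Zane–Farah: 1; Zane–Ines: 3/3; Zane–Bao: 1; Zane–Fay: 1; Chioma–Farah: 1; Chioma–Ines: 3/3; Chioma–Bao: 1; Chioma–Fay: 1; Farah–Bao: 1/3.
All other pairs contribute 0.
Summing the contributions gives betweenness(Kai) = 37/3.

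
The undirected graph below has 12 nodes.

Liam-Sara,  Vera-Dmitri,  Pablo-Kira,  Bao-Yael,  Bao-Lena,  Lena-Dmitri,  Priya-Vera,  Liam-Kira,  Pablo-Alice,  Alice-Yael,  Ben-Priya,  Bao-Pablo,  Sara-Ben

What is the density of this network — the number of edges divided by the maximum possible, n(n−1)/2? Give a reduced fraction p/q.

13/66

There are 13 edges and 12 nodes, so the maximum possible is C(12,2) = 66.
Density = 13/66.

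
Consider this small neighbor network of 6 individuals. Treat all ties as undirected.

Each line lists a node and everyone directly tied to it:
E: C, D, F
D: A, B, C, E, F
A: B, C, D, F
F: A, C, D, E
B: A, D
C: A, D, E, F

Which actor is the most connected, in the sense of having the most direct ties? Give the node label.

Degrees — A:4, B:2, C:4, D:5, E:3, F:4.
The maximum is 5, attained only by D.

D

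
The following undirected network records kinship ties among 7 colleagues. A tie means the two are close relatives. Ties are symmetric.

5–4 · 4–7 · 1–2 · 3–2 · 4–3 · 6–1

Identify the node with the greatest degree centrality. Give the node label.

4

Degrees — 1:2, 2:2, 3:2, 4:3, 5:1, 6:1, 7:1.
The maximum is 3, attained only by 4.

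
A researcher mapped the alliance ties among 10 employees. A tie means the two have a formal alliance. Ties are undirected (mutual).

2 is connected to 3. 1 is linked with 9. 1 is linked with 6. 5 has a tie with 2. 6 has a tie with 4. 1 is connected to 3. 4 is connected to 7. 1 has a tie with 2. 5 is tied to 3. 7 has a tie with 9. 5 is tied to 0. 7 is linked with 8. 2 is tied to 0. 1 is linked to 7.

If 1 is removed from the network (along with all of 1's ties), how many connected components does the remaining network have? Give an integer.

2

Without 1, the remaining ties split the others into: {0, 2, 3, 5}; {4, 6, 7, 8, 9}.
That's 2 separate components.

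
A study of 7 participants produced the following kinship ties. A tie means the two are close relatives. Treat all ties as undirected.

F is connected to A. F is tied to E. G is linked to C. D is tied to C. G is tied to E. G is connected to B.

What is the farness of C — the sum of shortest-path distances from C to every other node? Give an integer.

13

Distances from C: A:4, B:2, D:1, E:2, F:3, G:1.
Sum = 4 + 2 + 1 + 2 + 3 + 1 = 13.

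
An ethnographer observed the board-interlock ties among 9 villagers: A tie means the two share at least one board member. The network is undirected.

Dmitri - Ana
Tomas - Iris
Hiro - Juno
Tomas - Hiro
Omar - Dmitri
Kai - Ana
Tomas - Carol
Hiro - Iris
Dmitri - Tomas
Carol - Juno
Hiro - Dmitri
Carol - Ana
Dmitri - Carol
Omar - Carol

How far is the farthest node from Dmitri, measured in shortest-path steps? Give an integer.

2

Distances from Dmitri: Ana:1, Carol:1, Hiro:1, Iris:2, Juno:2, Kai:2, Omar:1, Tomas:1.
The largest is 2 (to Iris, Kai, and Juno), so the eccentricity of Dmitri is 2.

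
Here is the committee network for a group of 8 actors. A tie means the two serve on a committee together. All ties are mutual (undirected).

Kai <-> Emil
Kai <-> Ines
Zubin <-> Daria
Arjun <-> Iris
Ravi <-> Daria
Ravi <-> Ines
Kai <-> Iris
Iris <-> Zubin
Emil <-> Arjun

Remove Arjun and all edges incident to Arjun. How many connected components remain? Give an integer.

1

Arjun's neighbors (Emil and Iris) remain reachable from one another through other ties, so the rest of the network stays in one piece.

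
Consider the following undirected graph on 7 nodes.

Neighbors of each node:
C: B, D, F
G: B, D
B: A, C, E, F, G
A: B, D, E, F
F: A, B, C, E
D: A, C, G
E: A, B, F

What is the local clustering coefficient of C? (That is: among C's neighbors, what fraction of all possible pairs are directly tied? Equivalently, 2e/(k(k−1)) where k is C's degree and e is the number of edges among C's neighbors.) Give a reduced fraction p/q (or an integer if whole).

1/3

C's neighbors: B, D, and F (k = 3).
Possible neighbor pairs: C(3,2) = 3. Edges among them: B–F → e = 1.
Clustering(C) = 1/3.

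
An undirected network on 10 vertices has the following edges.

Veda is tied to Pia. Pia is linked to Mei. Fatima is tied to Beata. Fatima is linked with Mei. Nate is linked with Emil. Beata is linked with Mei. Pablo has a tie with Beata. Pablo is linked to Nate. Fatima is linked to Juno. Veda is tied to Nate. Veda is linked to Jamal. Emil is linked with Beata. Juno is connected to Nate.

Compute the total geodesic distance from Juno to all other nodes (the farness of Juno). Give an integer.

Distances from Juno: Beata:2, Emil:2, Fatima:1, Jamal:3, Mei:2, Nate:1, Pablo:2, Pia:3, Veda:2.
Sum = 2 + 2 + 1 + 3 + 2 + 1 + 2 + 3 + 2 = 18.

18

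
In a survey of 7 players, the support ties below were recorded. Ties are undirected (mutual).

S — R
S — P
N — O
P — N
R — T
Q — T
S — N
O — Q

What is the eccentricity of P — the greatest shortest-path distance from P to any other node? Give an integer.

Distances from P: N:1, O:2, Q:3, R:2, S:1, T:3.
The largest is 3 (to T and Q), so the eccentricity of P is 3.

3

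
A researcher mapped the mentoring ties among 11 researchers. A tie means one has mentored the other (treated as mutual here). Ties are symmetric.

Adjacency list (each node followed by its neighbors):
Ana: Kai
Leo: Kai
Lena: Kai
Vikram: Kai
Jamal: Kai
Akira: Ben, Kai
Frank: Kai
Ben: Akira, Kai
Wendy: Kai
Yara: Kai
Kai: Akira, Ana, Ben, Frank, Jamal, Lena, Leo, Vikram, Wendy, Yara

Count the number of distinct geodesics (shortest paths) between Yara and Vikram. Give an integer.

1

The shortest distance is 2, and the only length-2 path is Yara–Kai–Vikram. So there is exactly 1 shortest path.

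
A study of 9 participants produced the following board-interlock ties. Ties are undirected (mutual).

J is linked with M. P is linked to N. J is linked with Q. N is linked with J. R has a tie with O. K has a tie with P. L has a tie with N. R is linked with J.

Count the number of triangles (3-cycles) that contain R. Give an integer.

0

R's neighbors are J and O, but none of them are tied to each other, so no triangle contains R.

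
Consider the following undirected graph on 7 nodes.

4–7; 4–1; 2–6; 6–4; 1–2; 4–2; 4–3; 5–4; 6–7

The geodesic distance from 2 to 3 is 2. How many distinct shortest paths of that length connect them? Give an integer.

The shortest distance is 2, and the only length-2 path is 2–4–3. So there is exactly 1 shortest path.

1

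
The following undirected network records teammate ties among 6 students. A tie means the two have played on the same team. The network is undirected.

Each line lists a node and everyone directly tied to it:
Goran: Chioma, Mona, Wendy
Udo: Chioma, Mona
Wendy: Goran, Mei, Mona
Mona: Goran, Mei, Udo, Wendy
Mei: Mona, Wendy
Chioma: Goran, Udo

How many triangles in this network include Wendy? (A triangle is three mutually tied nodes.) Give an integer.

2

Wendy's neighbors: Goran, Mei, and Mona.
Neighbor pairs that are themselves tied: Wendy–Goran–Mona; Wendy–Mei–Mona. Each forms one triangle with Wendy, for 2 in total.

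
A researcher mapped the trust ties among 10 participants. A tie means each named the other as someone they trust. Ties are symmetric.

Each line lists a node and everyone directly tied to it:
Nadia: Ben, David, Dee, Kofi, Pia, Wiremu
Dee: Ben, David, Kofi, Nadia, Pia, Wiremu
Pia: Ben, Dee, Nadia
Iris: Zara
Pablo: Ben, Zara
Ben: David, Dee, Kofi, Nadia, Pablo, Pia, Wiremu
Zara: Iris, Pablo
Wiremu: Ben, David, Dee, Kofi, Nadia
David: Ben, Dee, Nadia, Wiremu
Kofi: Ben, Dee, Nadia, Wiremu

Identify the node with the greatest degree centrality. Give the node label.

Ben

Degrees — Ben:7, David:4, Dee:6, Iris:1, Kofi:4, Nadia:6, Pablo:2, Pia:3, Wiremu:5, Zara:2.
The maximum is 7, attained only by Ben.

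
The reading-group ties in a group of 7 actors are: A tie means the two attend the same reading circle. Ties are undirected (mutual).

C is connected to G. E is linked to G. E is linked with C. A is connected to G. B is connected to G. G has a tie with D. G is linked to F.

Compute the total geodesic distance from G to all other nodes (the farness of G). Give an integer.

Distances from G: A:1, B:1, C:1, D:1, E:1, F:1.
Sum = 1 + 1 + 1 + 1 + 1 + 1 = 6.

6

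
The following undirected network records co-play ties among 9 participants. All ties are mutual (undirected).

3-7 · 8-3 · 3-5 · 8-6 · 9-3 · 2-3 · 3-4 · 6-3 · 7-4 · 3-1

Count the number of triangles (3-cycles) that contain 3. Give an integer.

3's neighbors: 1, 2, 4, 5, 6, 7, 8, and 9.
Neighbor pairs that are themselves tied: 3–4–7; 3–6–8. Each forms one triangle with 3, for 2 in total.

2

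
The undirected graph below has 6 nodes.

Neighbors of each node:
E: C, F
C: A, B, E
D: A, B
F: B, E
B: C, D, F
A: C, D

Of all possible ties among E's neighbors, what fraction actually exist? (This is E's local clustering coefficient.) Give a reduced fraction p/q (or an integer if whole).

0

E's neighbors: C and F (k = 2).
Possible neighbor pairs: C(2,2) = 1. Edges among them: none → e = 0.
Clustering(E) = 0/1.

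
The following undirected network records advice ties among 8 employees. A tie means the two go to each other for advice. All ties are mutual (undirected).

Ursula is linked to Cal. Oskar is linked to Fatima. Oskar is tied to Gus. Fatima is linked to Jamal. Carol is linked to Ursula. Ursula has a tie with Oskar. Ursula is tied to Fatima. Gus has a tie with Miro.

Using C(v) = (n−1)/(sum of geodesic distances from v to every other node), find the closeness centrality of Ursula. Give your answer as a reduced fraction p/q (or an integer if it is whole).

Distances from Ursula: Cal:1, Carol:1, Fatima:1, Gus:2, Jamal:2, Miro:3, Oskar:1. Sum = 11.
n = 8, so closeness = 7/11.

7/11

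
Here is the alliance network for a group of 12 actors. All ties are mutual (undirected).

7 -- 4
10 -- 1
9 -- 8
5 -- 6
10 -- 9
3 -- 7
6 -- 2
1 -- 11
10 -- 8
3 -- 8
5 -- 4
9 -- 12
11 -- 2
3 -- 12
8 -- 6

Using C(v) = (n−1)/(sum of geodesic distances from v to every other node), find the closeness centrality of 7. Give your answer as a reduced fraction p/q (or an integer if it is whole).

11/30

Distances from 7: 1:4, 2:4, 3:1, 4:1, 5:2, 6:3, 8:2, 9:3, 10:3, 11:5, 12:2. Sum = 30.
n = 12, so closeness = 11/30.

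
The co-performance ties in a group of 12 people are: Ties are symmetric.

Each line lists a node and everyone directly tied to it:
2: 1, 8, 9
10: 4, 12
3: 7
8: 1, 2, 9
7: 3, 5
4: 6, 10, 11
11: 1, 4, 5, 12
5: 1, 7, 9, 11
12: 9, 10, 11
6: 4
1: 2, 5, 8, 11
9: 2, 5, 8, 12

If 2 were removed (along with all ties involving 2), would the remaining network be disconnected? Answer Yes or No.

Even without 2, every remaining node can still reach every other (the residual graph is connected), so 2 is not a cut vertex.

No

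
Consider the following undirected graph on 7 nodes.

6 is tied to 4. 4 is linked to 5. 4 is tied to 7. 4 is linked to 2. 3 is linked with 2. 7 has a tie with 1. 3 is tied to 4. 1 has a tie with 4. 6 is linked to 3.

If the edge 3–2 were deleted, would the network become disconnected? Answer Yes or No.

No

Even without that edge, 3 still reaches 2 via 3 – 4 – 2, so the network stays connected. Not a bridge.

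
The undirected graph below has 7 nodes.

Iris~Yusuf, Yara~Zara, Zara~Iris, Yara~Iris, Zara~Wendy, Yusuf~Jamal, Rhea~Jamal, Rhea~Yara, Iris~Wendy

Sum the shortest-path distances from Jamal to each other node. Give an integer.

12

Distances from Jamal: Iris:2, Rhea:1, Wendy:3, Yara:2, Yusuf:1, Zara:3.
Sum = 2 + 1 + 3 + 2 + 1 + 3 = 12.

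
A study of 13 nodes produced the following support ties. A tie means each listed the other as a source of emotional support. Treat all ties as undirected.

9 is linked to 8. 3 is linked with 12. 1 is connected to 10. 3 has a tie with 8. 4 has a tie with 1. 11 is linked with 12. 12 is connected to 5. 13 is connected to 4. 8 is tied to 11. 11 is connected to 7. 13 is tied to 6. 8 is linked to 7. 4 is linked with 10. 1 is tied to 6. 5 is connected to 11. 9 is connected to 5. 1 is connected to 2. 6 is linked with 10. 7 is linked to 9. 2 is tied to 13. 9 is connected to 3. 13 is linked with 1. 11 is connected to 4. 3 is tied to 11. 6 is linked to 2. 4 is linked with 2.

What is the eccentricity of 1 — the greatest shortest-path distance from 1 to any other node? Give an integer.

Distances from 1: 2:1, 3:3, 4:1, 5:3, 6:1, 7:3, 8:3, 9:4, 10:1, 11:2, 12:3, 13:1.
The largest is 4 (to 9), so the eccentricity of 1 is 4.

4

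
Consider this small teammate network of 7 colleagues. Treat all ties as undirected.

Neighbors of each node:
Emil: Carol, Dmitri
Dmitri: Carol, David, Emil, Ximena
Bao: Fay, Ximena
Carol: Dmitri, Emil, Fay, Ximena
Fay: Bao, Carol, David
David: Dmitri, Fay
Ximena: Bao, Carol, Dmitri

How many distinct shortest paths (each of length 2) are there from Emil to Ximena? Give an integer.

The shortest distance is 2. The length-2 paths are: Emil–Carol–Ximena; Emil–Dmitri–Ximena.
That gives 2 distinct shortest paths.

2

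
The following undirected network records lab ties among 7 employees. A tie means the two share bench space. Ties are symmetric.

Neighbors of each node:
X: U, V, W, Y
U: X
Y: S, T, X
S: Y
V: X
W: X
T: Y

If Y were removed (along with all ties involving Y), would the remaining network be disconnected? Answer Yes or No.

Yes

Removing Y leaves {U, V, W, and X} with no path to {S}, so the network splits into 3 components. Y is a cut vertex.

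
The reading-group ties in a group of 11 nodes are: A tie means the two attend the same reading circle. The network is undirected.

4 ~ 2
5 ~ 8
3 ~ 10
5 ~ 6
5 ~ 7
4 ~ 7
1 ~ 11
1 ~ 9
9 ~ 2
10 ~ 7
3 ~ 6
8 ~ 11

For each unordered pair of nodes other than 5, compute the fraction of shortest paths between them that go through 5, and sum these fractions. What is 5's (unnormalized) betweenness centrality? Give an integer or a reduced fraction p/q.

17

Pairs whose geodesics pass through 5 — 8–2: 1/2; 8–4: 1; 8–7: 1; 8–10: 1; 8–3: 1; 8–6: 1; 11–4: 1/2; 11–7: 1; 11–10: 1; 11–3: 1; 11–6: 1; 1–7: 1/2; 1–10: 1/2; 1–3: 1 … (+5 more pairs).
All other pairs contribute 0.
Summing the contributions gives betweenness(5) = 17.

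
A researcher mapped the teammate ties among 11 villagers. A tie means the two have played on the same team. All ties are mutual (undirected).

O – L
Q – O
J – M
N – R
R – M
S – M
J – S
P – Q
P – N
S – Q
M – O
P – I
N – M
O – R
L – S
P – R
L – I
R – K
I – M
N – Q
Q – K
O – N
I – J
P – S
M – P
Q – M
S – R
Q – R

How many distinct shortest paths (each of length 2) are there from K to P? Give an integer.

The shortest distance is 2. The length-2 paths are: K–R–P; K–Q–P.
That gives 2 distinct shortest paths.

2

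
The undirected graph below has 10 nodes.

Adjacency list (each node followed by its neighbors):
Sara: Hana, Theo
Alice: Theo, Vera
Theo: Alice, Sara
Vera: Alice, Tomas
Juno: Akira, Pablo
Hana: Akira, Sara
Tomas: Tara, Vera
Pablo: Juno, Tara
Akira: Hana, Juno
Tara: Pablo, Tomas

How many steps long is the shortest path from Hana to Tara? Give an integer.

One shortest route is Hana – Akira – Juno – Pablo – Tara, which uses 4 edges, and at distance 3 from Hana we only reach {Alice, Pablo}, which does not include Tara. So d(Hana,Tara) = 4.

4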